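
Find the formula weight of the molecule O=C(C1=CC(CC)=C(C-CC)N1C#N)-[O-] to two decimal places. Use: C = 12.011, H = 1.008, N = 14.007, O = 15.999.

Molecular formula: C11H13N2O2-.
M = 11×12.011 + 13×1.008 + 2×14.007 + 2×15.999 = 205.24 g/mol.

205.24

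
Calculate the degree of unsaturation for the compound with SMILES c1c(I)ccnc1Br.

4

Molecular formula from the SMILES: C5H3BrIN.
DoU = (2C + 2 + N − H − X)/2 = (2·5 + 2 + 1 − 3 − 2)/2 = 8/2 = 4.
(Structurally: 1 ring(s) + 3 π bond(s) = 4.)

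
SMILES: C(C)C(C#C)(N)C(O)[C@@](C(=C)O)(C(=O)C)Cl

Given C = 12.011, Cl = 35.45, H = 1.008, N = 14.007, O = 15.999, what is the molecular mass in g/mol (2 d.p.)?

Molecular formula: C11H16ClNO3.
M = 11×12.011 + 1×35.45 + 16×1.008 + 1×14.007 + 3×15.999 = 245.70 g/mol.

245.70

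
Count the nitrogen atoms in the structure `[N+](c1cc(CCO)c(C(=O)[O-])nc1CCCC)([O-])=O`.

2

The symbol for nitrogen appears 2 times in the SMILES.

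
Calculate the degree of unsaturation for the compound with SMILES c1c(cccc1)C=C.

5

Molecular formula from the SMILES: C8H8.
DoU = (2C + 2 + N − H − X)/2 = (2·8 + 2 + 0 − 8 − 0)/2 = 10/2 = 5.
(Structurally: 1 ring(s) + 4 π bond(s) = 5.)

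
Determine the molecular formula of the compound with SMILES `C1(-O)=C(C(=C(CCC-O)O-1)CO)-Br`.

Heavy atoms from the SMILES: 1 Br, 8 C, 4 O.
Implicit hydrogens by atom environment:
  4 × C: 2 H each → 8
  4 × C (aromatic): no H
  3 × O: 1 H each → 3
  1 × Br: no H
  1 × O (aromatic): no H
  Total hydrogens = 11.
Molecular formula: C8H11BrO4

C8H11BrO4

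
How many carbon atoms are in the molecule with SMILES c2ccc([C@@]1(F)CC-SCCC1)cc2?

The symbol for carbon appears 12 times in the SMILES. Lowercase c denotes aromatic carbon and counts toward C.

12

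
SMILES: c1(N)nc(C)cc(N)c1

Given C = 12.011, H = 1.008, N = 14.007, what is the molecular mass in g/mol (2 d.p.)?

Molecular formula: C6H9N3.
M = 6×12.011 + 9×1.008 + 3×14.007 = 123.16 g/mol.

123.16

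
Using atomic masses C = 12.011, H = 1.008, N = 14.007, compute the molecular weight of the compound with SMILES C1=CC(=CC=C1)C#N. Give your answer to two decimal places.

Molecular formula: C7H5N.
M = 7×12.011 + 5×1.008 + 1×14.007 = 103.12 g/mol.

103.12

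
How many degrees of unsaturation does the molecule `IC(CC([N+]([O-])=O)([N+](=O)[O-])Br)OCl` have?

2

Molecular formula from the SMILES: C3H3BrClIN2O5.
DoU = (2C + 2 + N − H − X)/2 = (2·3 + 2 + 2 − 3 − 3)/2 = 4/2 = 2.
(Structurally: 0 ring(s) + 2 π bond(s) = 2.)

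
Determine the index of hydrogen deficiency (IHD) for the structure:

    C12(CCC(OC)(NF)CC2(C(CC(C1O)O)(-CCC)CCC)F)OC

Molecular formula from the SMILES: C18H33F2NO4.
DoU = (2C + 2 + N − H − X)/2 = (2·18 + 2 + 1 − 33 − 2)/2 = 4/2 = 2.
(Structurally: 2 ring(s) + 0 π bond(s) = 2.)

2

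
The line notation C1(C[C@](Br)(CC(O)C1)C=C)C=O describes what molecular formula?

Heavy atoms from the SMILES: 1 Br, 9 C, 2 O.
Implicit hydrogens by atom environment:
  4 × C: 2 H each → 8
  4 × C: 1 H each → 4
  1 × Br: no H
  1 × C: no H
  1 × O: 1 H
  1 × O: no H
  Total hydrogens = 13.
Molecular formula: C9H13BrO2

C9H13BrO2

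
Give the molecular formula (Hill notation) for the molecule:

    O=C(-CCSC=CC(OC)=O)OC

C8H12O4S

Heavy atoms from the SMILES: 8 C, 4 O, 1 S.
Implicit hydrogens by atom environment:
  4 × O: no H
  2 × C: 3 H each → 6
  2 × C: 2 H each → 4
  2 × C: 1 H each → 2
  2 × C: no H
  1 × S: no H
  Total hydrogens = 12.
Molecular formula: C8H12O4S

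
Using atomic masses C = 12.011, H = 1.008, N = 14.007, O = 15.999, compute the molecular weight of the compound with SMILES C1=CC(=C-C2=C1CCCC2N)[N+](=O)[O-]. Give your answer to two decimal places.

192.22

Molecular formula: C10H12N2O2.
M = 10×12.011 + 12×1.008 + 2×14.007 + 2×15.999 = 192.22 g/mol.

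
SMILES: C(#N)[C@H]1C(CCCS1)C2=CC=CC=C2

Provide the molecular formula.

C12H13NS

Heavy atoms from the SMILES: 12 C, 1 N, 1 S.
Implicit hydrogens by atom environment:
  5 × C (aromatic): 1 H each → 5
  3 × C: 2 H each → 6
  2 × C: 1 H each → 2
  1 × C: no H
  1 × C (aromatic): no H
  1 × N: no H
  1 × S: no H
  Total hydrogens = 13.
Molecular formula: C12H13NS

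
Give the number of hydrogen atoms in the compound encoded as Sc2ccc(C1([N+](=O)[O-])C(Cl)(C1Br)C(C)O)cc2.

11

Hydrogens are implicit in SMILES; fill each atom to its normal valence:
  4 × C (aromatic): 1 H each → 4
  2 × C: 1 H each → 2
  2 × C: no H
  2 × C (aromatic): no H
  1 × Br: no H
  1 × C: 3 H
  1 × Cl: no H
  1 × N (charge +1): no H
  1 × O: 1 H
  1 × O: no H
  1 × O (charge -1): no H
  1 × S: 1 H
  Total hydrogens = 11.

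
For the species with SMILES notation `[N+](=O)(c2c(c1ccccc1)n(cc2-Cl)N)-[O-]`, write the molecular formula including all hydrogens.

Heavy atoms from the SMILES: 10 C, 1 Cl, 3 N, 2 O.
Implicit hydrogens by atom environment:
  6 × C (aromatic): 1 H each → 6
  4 × C (aromatic): no H
  1 × Cl: no H
  1 × N: 2 H
  1 × N (aromatic): no H
  1 × N (charge +1): no H
  1 × O: no H
  1 × O (charge -1): no H
  Total hydrogens = 8.
Molecular formula: C10H8ClN3O2

C10H8ClN3O2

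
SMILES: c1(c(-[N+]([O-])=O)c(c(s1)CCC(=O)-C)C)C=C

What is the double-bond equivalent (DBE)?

Molecular formula from the SMILES: C11H13NO3S.
DoU = (2C + 2 + N − H − X)/2 = (2·11 + 2 + 1 − 13 − 0)/2 = 12/2 = 6.
(Structurally: 1 ring(s) + 5 π bond(s) = 6.)

6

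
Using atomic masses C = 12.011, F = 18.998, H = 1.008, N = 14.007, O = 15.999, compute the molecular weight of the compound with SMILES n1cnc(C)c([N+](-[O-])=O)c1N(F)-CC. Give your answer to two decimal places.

Molecular formula: C7H9FN4O2.
M = 7×12.011 + 1×18.998 + 9×1.008 + 4×14.007 + 2×15.999 = 200.17 g/mol.

200.17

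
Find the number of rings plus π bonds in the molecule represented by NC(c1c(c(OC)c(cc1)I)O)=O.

Molecular formula from the SMILES: C8H8INO3.
DoU = (2C + 2 + N − H − X)/2 = (2·8 + 2 + 1 − 8 − 1)/2 = 10/2 = 5.
(Structurally: 1 ring(s) + 4 π bond(s) = 5.)

5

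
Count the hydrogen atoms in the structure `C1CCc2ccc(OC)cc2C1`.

Hydrogens are implicit in SMILES; fill each atom to its normal valence:
  4 × C: 2 H each → 8
  3 × C (aromatic): 1 H each → 3
  3 × C (aromatic): no H
  1 × C: 3 H
  1 × O: no H
  Total hydrogens = 14.

14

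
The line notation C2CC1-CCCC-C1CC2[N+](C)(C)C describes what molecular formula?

C13H26N+

Heavy atoms from the SMILES: 13 C, 1 N.
Implicit hydrogens by atom environment:
  7 × C: 2 H each → 14
  3 × C: 3 H each → 9
  3 × C: 1 H each → 3
  1 × N (charge +1): no H
  Total hydrogens = 26.
Net charge +1.
Molecular formula: C13H26N+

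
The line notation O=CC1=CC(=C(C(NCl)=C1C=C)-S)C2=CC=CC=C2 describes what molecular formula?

Heavy atoms from the SMILES: 15 C, 1 Cl, 1 N, 1 O, 1 S.
Implicit hydrogens by atom environment:
  6 × C (aromatic): 1 H each → 6
  6 × C (aromatic): no H
  2 × C: 1 H each → 2
  1 × C: 2 H
  1 × Cl: no H
  1 × N: 1 H
  1 × O: no H
  1 × S: 1 H
  Total hydrogens = 12.
Molecular formula: C15H12ClNOS

C15H12ClNOS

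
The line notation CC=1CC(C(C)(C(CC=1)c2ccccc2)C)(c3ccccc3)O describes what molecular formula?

C22H26O

Heavy atoms from the SMILES: 22 C, 1 O.
Implicit hydrogens by atom environment:
  10 × C (aromatic): 1 H each → 10
  3 × C: 3 H each → 9
  3 × C: no H
  2 × C: 2 H each → 4
  2 × C: 1 H each → 2
  2 × C (aromatic): no H
  1 × O: 1 H
  Total hydrogens = 26.
Molecular formula: C22H26O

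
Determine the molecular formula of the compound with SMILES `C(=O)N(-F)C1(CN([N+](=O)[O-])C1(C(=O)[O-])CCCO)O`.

Heavy atoms from the SMILES: 8 C, 1 F, 3 N, 7 O.
Implicit hydrogens by atom environment:
  4 × C: 2 H each → 8
  3 × C: no H
  3 × O: no H
  2 × N: no H
  2 × O: 1 H each → 2
  2 × O (charge -1): no H
  1 × C: 1 H
  1 × F: no H
  1 × N (charge +1): no H
  Total hydrogens = 11.
Net charge -1.
Molecular formula: C8H11FN3O7-

C8H11FN3O7-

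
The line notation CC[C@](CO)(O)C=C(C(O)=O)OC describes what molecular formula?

Heavy atoms from the SMILES: 8 C, 5 O.
Implicit hydrogens by atom environment:
  3 × C: no H
  3 × O: 1 H each → 3
  2 × C: 3 H each → 6
  2 × C: 2 H each → 4
  2 × O: no H
  1 × C: 1 H
  Total hydrogens = 14.
Molecular formula: C8H14O5

C8H14O5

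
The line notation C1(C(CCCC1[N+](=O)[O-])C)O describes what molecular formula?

Heavy atoms from the SMILES: 7 C, 1 N, 3 O.
Implicit hydrogens by atom environment:
  3 × C: 2 H each → 6
  3 × C: 1 H each → 3
  1 × C: 3 H
  1 × N (charge +1): no H
  1 × O: 1 H
  1 × O: no H
  1 × O (charge -1): no H
  Total hydrogens = 13.
Molecular formula: C7H13NO3

C7H13NO3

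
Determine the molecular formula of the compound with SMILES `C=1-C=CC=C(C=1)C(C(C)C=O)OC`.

Heavy atoms from the SMILES: 11 C, 2 O.
Implicit hydrogens by atom environment:
  5 × C (aromatic): 1 H each → 5
  3 × C: 1 H each → 3
  2 × C: 3 H each → 6
  2 × O: no H
  1 × C (aromatic): no H
  Total hydrogens = 14.
Molecular formula: C11H14O2

C11H14O2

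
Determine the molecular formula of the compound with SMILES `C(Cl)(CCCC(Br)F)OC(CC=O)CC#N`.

Heavy atoms from the SMILES: 1 Br, 10 C, 1 Cl, 1 F, 1 N, 2 O.
Implicit hydrogens by atom environment:
  5 × C: 2 H each → 10
  4 × C: 1 H each → 4
  2 × O: no H
  1 × Br: no H
  1 × C: no H
  1 × Cl: no H
  1 × F: no H
  1 × N: no H
  Total hydrogens = 14.
Molecular formula: C10H14BrClFNO2

C10H14BrClFNO2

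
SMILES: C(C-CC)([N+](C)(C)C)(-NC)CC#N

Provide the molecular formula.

C10H22N3+

Heavy atoms from the SMILES: 10 C, 3 N.
Implicit hydrogens by atom environment:
  5 × C: 3 H each → 15
  3 × C: 2 H each → 6
  2 × C: no H
  1 × N: 1 H
  1 × N: no H
  1 × N (charge +1): no H
  Total hydrogens = 22.
Net charge +1.
Molecular formula: C10H22N3+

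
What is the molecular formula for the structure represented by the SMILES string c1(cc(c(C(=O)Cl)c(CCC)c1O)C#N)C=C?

C13H12ClNO2

Heavy atoms from the SMILES: 13 C, 1 Cl, 1 N, 2 O.
Implicit hydrogens by atom environment:
  5 × C (aromatic): no H
  3 × C: 2 H each → 6
  2 × C: no H
  1 × C: 3 H
  1 × C (aromatic): 1 H
  1 × C: 1 H
  1 × Cl: no H
  1 × N: no H
  1 × O: 1 H
  1 × O: no H
  Total hydrogens = 12.
Molecular formula: C13H12ClNO2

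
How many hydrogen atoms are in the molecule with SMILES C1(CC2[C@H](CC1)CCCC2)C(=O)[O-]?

Hydrogens are implicit in SMILES; fill each atom to its normal valence:
  7 × C: 2 H each → 14
  3 × C: 1 H each → 3
  1 × C: no H
  1 × O: no H
  1 × O (charge -1): no H
  Total hydrogens = 17.

17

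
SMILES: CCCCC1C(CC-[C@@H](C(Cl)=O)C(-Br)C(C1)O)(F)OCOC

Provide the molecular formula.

C15H25BrClFO4

Heavy atoms from the SMILES: 1 Br, 15 C, 1 Cl, 1 F, 4 O.
Implicit hydrogens by atom environment:
  7 × C: 2 H each → 14
  4 × C: 1 H each → 4
  3 × O: no H
  2 × C: 3 H each → 6
  2 × C: no H
  1 × Br: no H
  1 × Cl: no H
  1 × F: no H
  1 × O: 1 H
  Total hydrogens = 25.
Molecular formula: C15H25BrClFO4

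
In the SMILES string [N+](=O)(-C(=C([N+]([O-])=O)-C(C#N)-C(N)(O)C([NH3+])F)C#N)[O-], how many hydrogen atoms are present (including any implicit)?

Hydrogens are implicit in SMILES; fill each atom to its normal valence:
  5 × C: no H
  2 × C: 1 H each → 2
  2 × N: no H
  2 × N (charge +1): no H
  2 × O: no H
  2 × O (charge -1): no H
  1 × F: no H
  1 × N (charge +1): 3 H
  1 × N: 2 H
  1 × O: 1 H
  Total hydrogens = 8.

8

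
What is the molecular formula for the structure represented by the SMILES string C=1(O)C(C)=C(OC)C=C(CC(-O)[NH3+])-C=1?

C10H16NO3+

Heavy atoms from the SMILES: 10 C, 1 N, 3 O.
Implicit hydrogens by atom environment:
  4 × C (aromatic): no H
  2 × C: 3 H each → 6
  2 × C (aromatic): 1 H each → 2
  2 × O: 1 H each → 2
  1 × C: 2 H
  1 × C: 1 H
  1 × N (charge +1): 3 H
  1 × O: no H
  Total hydrogens = 16.
Net charge +1.
Molecular formula: C10H16NO3+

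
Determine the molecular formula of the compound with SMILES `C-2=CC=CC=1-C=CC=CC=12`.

Heavy atoms from the SMILES: 10 C.
Implicit hydrogens by atom environment:
  8 × C (aromatic): 1 H each → 8
  2 × C (aromatic): no H
  Total hydrogens = 8.
Molecular formula: C10H8

C10H8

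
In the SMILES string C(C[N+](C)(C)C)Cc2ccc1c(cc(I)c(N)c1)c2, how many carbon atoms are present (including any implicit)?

16

The symbol for carbon appears 16 times in the SMILES. Lowercase c denotes aromatic carbon and counts toward C.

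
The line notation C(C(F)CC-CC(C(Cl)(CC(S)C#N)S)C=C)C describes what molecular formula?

C13H21ClFNS2

Heavy atoms from the SMILES: 13 C, 1 Cl, 1 F, 1 N, 2 S.
Implicit hydrogens by atom environment:
  6 × C: 2 H each → 12
  4 × C: 1 H each → 4
  2 × C: no H
  2 × S: 1 H each → 2
  1 × C: 3 H
  1 × Cl: no H
  1 × F: no H
  1 × N: no H
  Total hydrogens = 21.
Molecular formula: C13H21ClFNS2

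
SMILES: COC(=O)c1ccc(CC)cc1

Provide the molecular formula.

Heavy atoms from the SMILES: 10 C, 2 O.
Implicit hydrogens by atom environment:
  4 × C (aromatic): 1 H each → 4
  2 × C: 3 H each → 6
  2 × C (aromatic): no H
  2 × O: no H
  1 × C: 2 H
  1 × C: no H
  Total hydrogens = 12.
Molecular formula: C10H12O2

C10H12O2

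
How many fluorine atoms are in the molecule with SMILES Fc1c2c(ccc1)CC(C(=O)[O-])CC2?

1

The symbol for fluorine appears 1 time in the SMILES.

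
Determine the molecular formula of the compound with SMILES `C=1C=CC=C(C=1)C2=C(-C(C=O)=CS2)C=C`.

Heavy atoms from the SMILES: 13 C, 1 O, 1 S.
Implicit hydrogens by atom environment:
  6 × C (aromatic): 1 H each → 6
  4 × C (aromatic): no H
  2 × C: 1 H each → 2
  1 × C: 2 H
  1 × O: no H
  1 × S (aromatic): no H
  Total hydrogens = 10.
Molecular formula: C13H10OS

C13H10OS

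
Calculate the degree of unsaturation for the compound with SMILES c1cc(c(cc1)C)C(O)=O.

Molecular formula from the SMILES: C8H8O2.
DoU = (2C + 2 + N − H − X)/2 = (2·8 + 2 + 0 − 8 − 0)/2 = 10/2 = 5.
(Structurally: 1 ring(s) + 4 π bond(s) = 5.)

5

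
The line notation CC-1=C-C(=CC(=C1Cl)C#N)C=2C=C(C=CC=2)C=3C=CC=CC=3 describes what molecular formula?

Heavy atoms from the SMILES: 20 C, 1 Cl, 1 N.
Implicit hydrogens by atom environment:
  11 × C (aromatic): 1 H each → 11
  7 × C (aromatic): no H
  1 × C: 3 H
  1 × C: no H
  1 × Cl: no H
  1 × N: no H
  Total hydrogens = 14.
Molecular formula: C20H14ClN

C20H14ClN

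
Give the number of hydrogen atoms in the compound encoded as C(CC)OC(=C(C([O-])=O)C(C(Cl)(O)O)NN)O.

Hydrogens are implicit in SMILES; fill each atom to its normal valence:
  4 × C: no H
  3 × O: 1 H each → 3
  2 × C: 2 H each → 4
  2 × O: no H
  1 × C: 3 H
  1 × C: 1 H
  1 × Cl: no H
  1 × N: 2 H
  1 × N: 1 H
  1 × O (charge -1): no H
  Total hydrogens = 14.

14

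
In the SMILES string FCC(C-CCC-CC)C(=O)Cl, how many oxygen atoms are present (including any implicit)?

1

The symbol for oxygen appears 1 time in the SMILES.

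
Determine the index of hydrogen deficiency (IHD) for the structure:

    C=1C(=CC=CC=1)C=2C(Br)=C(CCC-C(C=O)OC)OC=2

8

Molecular formula from the SMILES: C16H17BrO3.
DoU = (2C + 2 + N − H − X)/2 = (2·16 + 2 + 0 − 17 − 1)/2 = 16/2 = 8.
(Structurally: 2 ring(s) + 6 π bond(s) = 8.)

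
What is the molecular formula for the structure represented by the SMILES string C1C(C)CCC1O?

Heavy atoms from the SMILES: 6 C, 1 O.
Implicit hydrogens by atom environment:
  3 × C: 2 H each → 6
  2 × C: 1 H each → 2
  1 × C: 3 H
  1 × O: 1 H
  Total hydrogens = 12.
Molecular formula: C6H12O

C6H12O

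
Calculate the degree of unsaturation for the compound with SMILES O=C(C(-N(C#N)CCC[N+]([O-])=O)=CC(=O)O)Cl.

Molecular formula from the SMILES: C8H8ClN3O5.
DoU = (2C + 2 + N − H − X)/2 = (2·8 + 2 + 3 − 8 − 1)/2 = 12/2 = 6.
(Structurally: 0 ring(s) + 6 π bond(s) = 6.)

6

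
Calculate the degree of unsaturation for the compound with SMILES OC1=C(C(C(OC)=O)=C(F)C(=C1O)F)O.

Molecular formula from the SMILES: C8H6F2O5.
DoU = (2C + 2 + N − H − X)/2 = (2·8 + 2 + 0 − 6 − 2)/2 = 10/2 = 5.
(Structurally: 1 ring(s) + 4 π bond(s) = 5.)

5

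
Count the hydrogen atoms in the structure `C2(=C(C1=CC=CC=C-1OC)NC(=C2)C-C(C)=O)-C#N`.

14

Hydrogens are implicit in SMILES; fill each atom to its normal valence:
  5 × C (aromatic): 1 H each → 5
  5 × C (aromatic): no H
  2 × C: 3 H each → 6
  2 × C: no H
  2 × O: no H
  1 × C: 2 H
  1 × N (aromatic): 1 H
  1 × N: no H
  Total hydrogens = 14.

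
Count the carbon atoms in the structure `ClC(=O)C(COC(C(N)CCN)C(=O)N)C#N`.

9

The symbol for carbon appears 9 times in the SMILES. (Cl is a single chlorine, not C + l.)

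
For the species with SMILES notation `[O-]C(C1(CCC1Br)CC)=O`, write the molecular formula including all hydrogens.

Heavy atoms from the SMILES: 1 Br, 7 C, 2 O.
Implicit hydrogens by atom environment:
  3 × C: 2 H each → 6
  2 × C: no H
  1 × Br: no H
  1 × C: 3 H
  1 × C: 1 H
  1 × O: no H
  1 × O (charge -1): no H
  Total hydrogens = 10.
Net charge -1.
Molecular formula: C7H10BrO2-

C7H10BrO2-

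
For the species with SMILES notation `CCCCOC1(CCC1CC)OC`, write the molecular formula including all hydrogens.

C11H22O2

Heavy atoms from the SMILES: 11 C, 2 O.
Implicit hydrogens by atom environment:
  6 × C: 2 H each → 12
  3 × C: 3 H each → 9
  2 × O: no H
  1 × C: 1 H
  1 × C: no H
  Total hydrogens = 22.
Molecular formula: C11H22O2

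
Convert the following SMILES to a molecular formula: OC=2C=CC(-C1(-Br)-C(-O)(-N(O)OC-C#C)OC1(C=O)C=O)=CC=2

Heavy atoms from the SMILES: 1 Br, 14 C, 1 N, 7 O.
Implicit hydrogens by atom environment:
  4 × C (aromatic): 1 H each → 4
  4 × C: no H
  4 × O: no H
  3 × C: 1 H each → 3
  3 × O: 1 H each → 3
  2 × C (aromatic): no H
  1 × Br: no H
  1 × C: 2 H
  1 × N: no H
  Total hydrogens = 12.
Molecular formula: C14H12BrNO7

C14H12BrNO7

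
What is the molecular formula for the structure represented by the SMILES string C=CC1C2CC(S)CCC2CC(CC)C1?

Heavy atoms from the SMILES: 14 C, 1 S.
Implicit hydrogens by atom environment:
  7 × C: 2 H each → 14
  6 × C: 1 H each → 6
  1 × C: 3 H
  1 × S: 1 H
  Total hydrogens = 24.
Molecular formula: C14H24S

C14H24S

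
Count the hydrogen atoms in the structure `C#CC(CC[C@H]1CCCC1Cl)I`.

Hydrogens are implicit in SMILES; fill each atom to its normal valence:
  5 × C: 2 H each → 10
  4 × C: 1 H each → 4
  1 × C: no H
  1 × Cl: no H
  1 × I: no H
  Total hydrogens = 14.

14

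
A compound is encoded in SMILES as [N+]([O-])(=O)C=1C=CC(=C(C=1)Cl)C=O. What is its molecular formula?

C7H4ClNO3

Heavy atoms from the SMILES: 7 C, 1 Cl, 1 N, 3 O.
Implicit hydrogens by atom environment:
  3 × C (aromatic): 1 H each → 3
  3 × C (aromatic): no H
  2 × O: no H
  1 × C: 1 H
  1 × Cl: no H
  1 × N (charge +1): no H
  1 × O (charge -1): no H
  Total hydrogens = 4.
Molecular formula: C7H4ClNO3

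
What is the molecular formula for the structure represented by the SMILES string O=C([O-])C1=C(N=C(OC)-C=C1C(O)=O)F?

Heavy atoms from the SMILES: 8 C, 1 F, 1 N, 5 O.
Implicit hydrogens by atom environment:
  4 × C (aromatic): no H
  3 × O: no H
  2 × C: no H
  1 × C: 3 H
  1 × C (aromatic): 1 H
  1 × F: no H
  1 × N (aromatic): no H
  1 × O: 1 H
  1 × O (charge -1): no H
  Total hydrogens = 5.
Net charge -1.
Molecular formula: C8H5FNO5-

C8H5FNO5-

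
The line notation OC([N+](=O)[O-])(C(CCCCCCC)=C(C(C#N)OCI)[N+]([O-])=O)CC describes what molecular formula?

C15H24IN3O6

Heavy atoms from the SMILES: 15 C, 1 I, 3 N, 6 O.
Implicit hydrogens by atom environment:
  8 × C: 2 H each → 16
  4 × C: no H
  3 × O: no H
  2 × C: 3 H each → 6
  2 × N (charge +1): no H
  2 × O (charge -1): no H
  1 × C: 1 H
  1 × I: no H
  1 × N: no H
  1 × O: 1 H
  Total hydrogens = 24.
Molecular formula: C15H24IN3O6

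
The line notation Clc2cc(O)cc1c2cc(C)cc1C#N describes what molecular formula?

C12H8ClNO

Heavy atoms from the SMILES: 12 C, 1 Cl, 1 N, 1 O.
Implicit hydrogens by atom environment:
  6 × C (aromatic): no H
  4 × C (aromatic): 1 H each → 4
  1 × C: 3 H
  1 × C: no H
  1 × Cl: no H
  1 × N: no H
  1 × O: 1 H
  Total hydrogens = 8.
Molecular formula: C12H8ClNO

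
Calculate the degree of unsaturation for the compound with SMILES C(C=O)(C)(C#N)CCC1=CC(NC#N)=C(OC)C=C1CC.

9

Molecular formula from the SMILES: C16H19N3O2.
DoU = (2C + 2 + N − H − X)/2 = (2·16 + 2 + 3 − 19 − 0)/2 = 18/2 = 9.
(Structurally: 1 ring(s) + 8 π bond(s) = 9.)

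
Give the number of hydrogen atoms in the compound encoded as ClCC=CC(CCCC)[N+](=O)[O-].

Hydrogens are implicit in SMILES; fill each atom to its normal valence:
  4 × C: 2 H each → 8
  3 × C: 1 H each → 3
  1 × C: 3 H
  1 × Cl: no H
  1 × N (charge +1): no H
  1 × O: no H
  1 × O (charge -1): no H
  Total hydrogens = 14.

14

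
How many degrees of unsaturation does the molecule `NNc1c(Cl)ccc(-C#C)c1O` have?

6

Molecular formula from the SMILES: C8H7ClN2O.
DoU = (2C + 2 + N − H − X)/2 = (2·8 + 2 + 2 − 7 − 1)/2 = 12/2 = 6.
(Structurally: 1 ring(s) + 5 π bond(s) = 6.)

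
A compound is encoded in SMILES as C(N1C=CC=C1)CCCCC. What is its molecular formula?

C10H17N

Heavy atoms from the SMILES: 10 C, 1 N.
Implicit hydrogens by atom environment:
  5 × C: 2 H each → 10
  4 × C (aromatic): 1 H each → 4
  1 × C: 3 H
  1 × N (aromatic): no H
  Total hydrogens = 17.
Molecular formula: C10H17N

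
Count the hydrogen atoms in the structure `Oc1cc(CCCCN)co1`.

Hydrogens are implicit in SMILES; fill each atom to its normal valence:
  4 × C: 2 H each → 8
  2 × C (aromatic): 1 H each → 2
  2 × C (aromatic): no H
  1 × N: 2 H
  1 × O: 1 H
  1 × O (aromatic): no H
  Total hydrogens = 13.

13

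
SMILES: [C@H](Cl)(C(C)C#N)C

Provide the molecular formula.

C5H8ClN

Heavy atoms from the SMILES: 5 C, 1 Cl, 1 N.
Implicit hydrogens by atom environment:
  2 × C: 3 H each → 6
  2 × C: 1 H each → 2
  1 × C: no H
  1 × Cl: no H
  1 × N: no H
  Total hydrogens = 8.
Molecular formula: C5H8ClN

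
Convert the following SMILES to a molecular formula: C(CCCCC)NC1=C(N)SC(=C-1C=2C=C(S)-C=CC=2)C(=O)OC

Heavy atoms from the SMILES: 18 C, 2 N, 2 O, 2 S.
Implicit hydrogens by atom environment:
  6 × C (aromatic): no H
  5 × C: 2 H each → 10
  4 × C (aromatic): 1 H each → 4
  2 × C: 3 H each → 6
  2 × O: no H
  1 × C: no H
  1 × N: 2 H
  1 × N: 1 H
  1 × S: 1 H
  1 × S (aromatic): no H
  Total hydrogens = 24.
Molecular formula: C18H24N2O2S2

C18H24N2O2S2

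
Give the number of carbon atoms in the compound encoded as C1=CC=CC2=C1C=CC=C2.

10

The symbol for carbon appears 10 times in the SMILES.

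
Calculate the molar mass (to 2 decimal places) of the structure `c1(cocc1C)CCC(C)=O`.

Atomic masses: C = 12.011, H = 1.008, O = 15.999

Molecular formula: C9H12O2.
M = 9×12.011 + 12×1.008 + 2×15.999 = 152.19 g/mol.

152.19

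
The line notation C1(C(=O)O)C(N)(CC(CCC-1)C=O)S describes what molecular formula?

C9H15NO3S

Heavy atoms from the SMILES: 9 C, 1 N, 3 O, 1 S.
Implicit hydrogens by atom environment:
  4 × C: 2 H each → 8
  3 × C: 1 H each → 3
  2 × C: no H
  2 × O: no H
  1 × N: 2 H
  1 × O: 1 H
  1 × S: 1 H
  Total hydrogens = 15.
Molecular formula: C9H15NO3S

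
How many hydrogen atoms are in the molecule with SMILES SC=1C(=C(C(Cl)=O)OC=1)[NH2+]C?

Hydrogens are implicit in SMILES; fill each atom to its normal valence:
  3 × C (aromatic): no H
  1 × C: 3 H
  1 × C (aromatic): 1 H
  1 × C: no H
  1 × Cl: no H
  1 × N (charge +1): 2 H
  1 × O (aromatic): no H
  1 × O: no H
  1 × S: 1 H
  Total hydrogens = 7.

7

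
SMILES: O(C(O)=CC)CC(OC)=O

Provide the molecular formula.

Heavy atoms from the SMILES: 6 C, 4 O.
Implicit hydrogens by atom environment:
  3 × O: no H
  2 × C: 3 H each → 6
  2 × C: no H
  1 × C: 2 H
  1 × C: 1 H
  1 × O: 1 H
  Total hydrogens = 10.
Molecular formula: C6H10O4

C6H10O4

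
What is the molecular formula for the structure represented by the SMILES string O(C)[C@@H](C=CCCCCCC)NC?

C11H23NO

Heavy atoms from the SMILES: 11 C, 1 N, 1 O.
Implicit hydrogens by atom environment:
  5 × C: 2 H each → 10
  3 × C: 3 H each → 9
  3 × C: 1 H each → 3
  1 × N: 1 H
  1 × O: no H
  Total hydrogens = 23.
Molecular formula: C11H23NO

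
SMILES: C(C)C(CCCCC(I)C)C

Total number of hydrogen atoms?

Hydrogens are implicit in SMILES; fill each atom to its normal valence:
  5 × C: 2 H each → 10
  3 × C: 3 H each → 9
  2 × C: 1 H each → 2
  1 × I: no H
  Total hydrogens = 21.

21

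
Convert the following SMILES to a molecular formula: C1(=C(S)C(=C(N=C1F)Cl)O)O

C5H3ClFNO2S

Heavy atoms from the SMILES: 5 C, 1 Cl, 1 F, 1 N, 2 O, 1 S.
Implicit hydrogens by atom environment:
  5 × C (aromatic): no H
  2 × O: 1 H each → 2
  1 × Cl: no H
  1 × F: no H
  1 × N (aromatic): no H
  1 × S: 1 H
  Total hydrogens = 3.
Molecular formula: C5H3ClFNO2S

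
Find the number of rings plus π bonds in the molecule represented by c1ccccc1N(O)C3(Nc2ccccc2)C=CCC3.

Molecular formula from the SMILES: C17H18N2O.
DoU = (2C + 2 + N − H − X)/2 = (2·17 + 2 + 2 − 18 − 0)/2 = 20/2 = 10.
(Structurally: 3 ring(s) + 7 π bond(s) = 10.)

10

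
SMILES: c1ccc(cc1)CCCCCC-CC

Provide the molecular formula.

C14H22

Heavy atoms from the SMILES: 14 C.
Implicit hydrogens by atom environment:
  7 × C: 2 H each → 14
  5 × C (aromatic): 1 H each → 5
  1 × C: 3 H
  1 × C (aromatic): no H
  Total hydrogens = 22.
Molecular formula: C14H22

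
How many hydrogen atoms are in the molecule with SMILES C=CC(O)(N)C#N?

Hydrogens are implicit in SMILES; fill each atom to its normal valence:
  2 × C: no H
  1 × C: 2 H
  1 × C: 1 H
  1 × N: 2 H
  1 × N: no H
  1 × O: 1 H
  Total hydrogens = 6.

6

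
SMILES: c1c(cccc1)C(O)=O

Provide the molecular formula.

Heavy atoms from the SMILES: 7 C, 2 O.
Implicit hydrogens by atom environment:
  5 × C (aromatic): 1 H each → 5
  1 × C (aromatic): no H
  1 × C: no H
  1 × O: 1 H
  1 × O: no H
  Total hydrogens = 6.
Molecular formula: C7H6O2

C7H6O2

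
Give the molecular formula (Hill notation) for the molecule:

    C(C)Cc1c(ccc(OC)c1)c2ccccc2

C16H18O

Heavy atoms from the SMILES: 16 C, 1 O.
Implicit hydrogens by atom environment:
  8 × C (aromatic): 1 H each → 8
  4 × C (aromatic): no H
  2 × C: 3 H each → 6
  2 × C: 2 H each → 4
  1 × O: no H
  Total hydrogens = 18.
Molecular formula: C16H18O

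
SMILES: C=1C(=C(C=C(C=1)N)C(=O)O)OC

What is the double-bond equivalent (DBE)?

Molecular formula from the SMILES: C8H9NO3.
DoU = (2C + 2 + N − H − X)/2 = (2·8 + 2 + 1 − 9 − 0)/2 = 10/2 = 5.
(Structurally: 1 ring(s) + 4 π bond(s) = 5.)

5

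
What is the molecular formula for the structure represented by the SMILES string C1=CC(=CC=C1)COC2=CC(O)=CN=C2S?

Heavy atoms from the SMILES: 12 C, 1 N, 2 O, 1 S.
Implicit hydrogens by atom environment:
  7 × C (aromatic): 1 H each → 7
  4 × C (aromatic): no H
  1 × C: 2 H
  1 × N (aromatic): no H
  1 × O: 1 H
  1 × O: no H
  1 × S: 1 H
  Total hydrogens = 11.
Molecular formula: C12H11NO2S

C12H11NO2S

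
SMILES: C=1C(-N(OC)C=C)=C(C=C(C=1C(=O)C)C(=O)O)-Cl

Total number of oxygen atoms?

4

The symbol for oxygen appears 4 times in the SMILES.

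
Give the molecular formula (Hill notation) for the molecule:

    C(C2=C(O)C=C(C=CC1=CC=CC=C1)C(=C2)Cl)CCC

C18H19ClO

Heavy atoms from the SMILES: 18 C, 1 Cl, 1 O.
Implicit hydrogens by atom environment:
  7 × C (aromatic): 1 H each → 7
  5 × C (aromatic): no H
  3 × C: 2 H each → 6
  2 × C: 1 H each → 2
  1 × C: 3 H
  1 × Cl: no H
  1 × O: 1 H
  Total hydrogens = 19.
Molecular formula: C18H19ClO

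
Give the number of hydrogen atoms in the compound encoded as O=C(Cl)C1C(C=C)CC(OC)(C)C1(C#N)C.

16

Hydrogens are implicit in SMILES; fill each atom to its normal valence:
  4 × C: no H
  3 × C: 3 H each → 9
  3 × C: 1 H each → 3
  2 × C: 2 H each → 4
  2 × O: no H
  1 × Cl: no H
  1 × N: no H
  Total hydrogens = 16.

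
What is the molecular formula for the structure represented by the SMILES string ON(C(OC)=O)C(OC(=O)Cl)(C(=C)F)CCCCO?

C10H15ClFNO6

Heavy atoms from the SMILES: 10 C, 1 Cl, 1 F, 1 N, 6 O.
Implicit hydrogens by atom environment:
  5 × C: 2 H each → 10
  4 × C: no H
  4 × O: no H
  2 × O: 1 H each → 2
  1 × C: 3 H
  1 × Cl: no H
  1 × F: no H
  1 × N: no H
  Total hydrogens = 15.
Molecular formula: C10H15ClFNO6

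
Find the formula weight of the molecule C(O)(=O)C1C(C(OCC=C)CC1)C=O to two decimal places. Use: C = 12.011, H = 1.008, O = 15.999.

Molecular formula: C10H14O4.
M = 10×12.011 + 14×1.008 + 4×15.999 = 198.22 g/mol.

198.22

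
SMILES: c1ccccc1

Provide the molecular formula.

C6H6

Heavy atoms from the SMILES: 6 C.
Implicit hydrogens by atom environment:
  6 × C (aromatic): 1 H each → 6
  Total hydrogens = 6.
Molecular formula: C6H6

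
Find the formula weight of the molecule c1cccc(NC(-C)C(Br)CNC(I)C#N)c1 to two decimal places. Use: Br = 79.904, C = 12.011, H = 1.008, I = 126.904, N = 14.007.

Molecular formula: C12H15BrIN3.
M = 1×79.904 + 12×12.011 + 15×1.008 + 1×126.904 + 3×14.007 = 408.08 g/mol.

408.08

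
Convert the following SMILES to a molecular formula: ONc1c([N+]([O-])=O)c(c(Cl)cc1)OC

Heavy atoms from the SMILES: 7 C, 1 Cl, 2 N, 4 O.
Implicit hydrogens by atom environment:
  4 × C (aromatic): no H
  2 × C (aromatic): 1 H each → 2
  2 × O: no H
  1 × C: 3 H
  1 × Cl: no H
  1 × N: 1 H
  1 × N (charge +1): no H
  1 × O: 1 H
  1 × O (charge -1): no H
  Total hydrogens = 7.
Molecular formula: C7H7ClN2O4

C7H7ClN2O4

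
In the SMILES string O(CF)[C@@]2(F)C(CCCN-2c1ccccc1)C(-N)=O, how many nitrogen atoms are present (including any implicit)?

2

The symbol for nitrogen appears 2 times in the SMILES.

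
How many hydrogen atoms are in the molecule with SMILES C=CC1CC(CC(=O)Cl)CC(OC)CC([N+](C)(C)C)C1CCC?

35

Hydrogens are implicit in SMILES; fill each atom to its normal valence:
  7 × C: 2 H each → 14
  6 × C: 1 H each → 6
  5 × C: 3 H each → 15
  2 × O: no H
  1 × C: no H
  1 × Cl: no H
  1 × N (charge +1): no H
  Total hydrogens = 35.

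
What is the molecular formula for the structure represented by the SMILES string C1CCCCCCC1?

Heavy atoms from the SMILES: 8 C.
Implicit hydrogens by atom environment:
  8 × C: 2 H each → 16
  Total hydrogens = 16.
Molecular formula: C8H16

C8H16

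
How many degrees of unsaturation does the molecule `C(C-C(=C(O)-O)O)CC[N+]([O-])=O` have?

2

Molecular formula from the SMILES: C6H11NO5.
DoU = (2C + 2 + N − H − X)/2 = (2·6 + 2 + 1 − 11 − 0)/2 = 4/2 = 2.
(Structurally: 0 ring(s) + 2 π bond(s) = 2.)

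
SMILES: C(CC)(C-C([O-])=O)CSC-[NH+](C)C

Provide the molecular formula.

C9H19NO2S

Heavy atoms from the SMILES: 9 C, 1 N, 2 O, 1 S.
Implicit hydrogens by atom environment:
  4 × C: 2 H each → 8
  3 × C: 3 H each → 9
  1 × C: 1 H
  1 × C: no H
  1 × N (charge +1): 1 H
  1 × O: no H
  1 × O (charge -1): no H
  1 × S: no H
  Total hydrogens = 19.
Molecular formula: C9H19NO2S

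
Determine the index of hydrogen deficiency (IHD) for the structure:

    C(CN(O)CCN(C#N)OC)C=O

Molecular formula from the SMILES: C7H13N3O3.
DoU = (2C + 2 + N − H − X)/2 = (2·7 + 2 + 3 − 13 − 0)/2 = 6/2 = 3.
(Structurally: 0 ring(s) + 3 π bond(s) = 3.)

3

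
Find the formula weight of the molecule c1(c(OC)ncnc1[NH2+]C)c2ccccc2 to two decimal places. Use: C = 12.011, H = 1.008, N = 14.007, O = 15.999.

Molecular formula: C12H14N3O+.
M = 12×12.011 + 14×1.008 + 3×14.007 + 1×15.999 = 216.26 g/mol.

216.26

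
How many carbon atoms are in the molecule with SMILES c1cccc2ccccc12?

The symbol for carbon appears 10 times in the SMILES. Lowercase c denotes aromatic carbon and counts toward C.

10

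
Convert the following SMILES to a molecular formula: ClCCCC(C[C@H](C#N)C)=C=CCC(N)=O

Heavy atoms from the SMILES: 12 C, 1 Cl, 2 N, 1 O.
Implicit hydrogens by atom environment:
  5 × C: 2 H each → 10
  4 × C: no H
  2 × C: 1 H each → 2
  1 × C: 3 H
  1 × Cl: no H
  1 × N: 2 H
  1 × N: no H
  1 × O: no H
  Total hydrogens = 17.
Molecular formula: C12H17ClN2O

C12H17ClN2O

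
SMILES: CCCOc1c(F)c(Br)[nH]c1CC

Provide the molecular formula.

C9H13BrFNO

Heavy atoms from the SMILES: 1 Br, 9 C, 1 F, 1 N, 1 O.
Implicit hydrogens by atom environment:
  4 × C (aromatic): no H
  3 × C: 2 H each → 6
  2 × C: 3 H each → 6
  1 × Br: no H
  1 × F: no H
  1 × N (aromatic): 1 H
  1 × O: no H
  Total hydrogens = 13.
Molecular formula: C9H13BrFNO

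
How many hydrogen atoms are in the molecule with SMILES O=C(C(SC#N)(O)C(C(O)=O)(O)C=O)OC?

Hydrogens are implicit in SMILES; fill each atom to its normal valence:
  5 × C: no H
  4 × O: no H
  3 × O: 1 H each → 3
  1 × C: 3 H
  1 × C: 1 H
  1 × N: no H
  1 × S: no H
  Total hydrogens = 7.

7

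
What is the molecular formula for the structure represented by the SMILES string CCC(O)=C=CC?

Heavy atoms from the SMILES: 6 C, 1 O.
Implicit hydrogens by atom environment:
  2 × C: 3 H each → 6
  2 × C: no H
  1 × C: 2 H
  1 × C: 1 H
  1 × O: 1 H
  Total hydrogens = 10.
Molecular formula: C6H10O

C6H10O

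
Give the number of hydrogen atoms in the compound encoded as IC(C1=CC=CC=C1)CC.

Hydrogens are implicit in SMILES; fill each atom to its normal valence:
  5 × C (aromatic): 1 H each → 5
  1 × C: 3 H
  1 × C: 2 H
  1 × C: 1 H
  1 × C (aromatic): no H
  1 × I: no H
  Total hydrogens = 11.

11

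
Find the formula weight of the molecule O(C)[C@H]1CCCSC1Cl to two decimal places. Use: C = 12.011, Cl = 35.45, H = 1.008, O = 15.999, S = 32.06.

Molecular formula: C6H11ClOS.
M = 6×12.011 + 1×35.45 + 11×1.008 + 1×15.999 + 1×32.06 = 166.66 g/mol.

166.66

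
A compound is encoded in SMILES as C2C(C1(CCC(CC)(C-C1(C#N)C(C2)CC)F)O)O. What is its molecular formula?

Heavy atoms from the SMILES: 15 C, 1 F, 1 N, 2 O.
Implicit hydrogens by atom environment:
  7 × C: 2 H each → 14
  4 × C: no H
  2 × C: 3 H each → 6
  2 × C: 1 H each → 2
  2 × O: 1 H each → 2
  1 × F: no H
  1 × N: no H
  Total hydrogens = 24.
Molecular formula: C15H24FNO2

C15H24FNO2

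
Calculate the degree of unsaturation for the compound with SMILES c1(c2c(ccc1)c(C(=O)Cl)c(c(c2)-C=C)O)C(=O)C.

10

Molecular formula from the SMILES: C15H11ClO3.
DoU = (2C + 2 + N − H − X)/2 = (2·15 + 2 + 0 − 11 − 1)/2 = 20/2 = 10.
(Structurally: 2 ring(s) + 8 π bond(s) = 10.)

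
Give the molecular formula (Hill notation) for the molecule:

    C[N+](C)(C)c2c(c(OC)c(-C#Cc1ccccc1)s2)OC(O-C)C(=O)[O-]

C19H21NO5S

Heavy atoms from the SMILES: 19 C, 1 N, 5 O, 1 S.
Implicit hydrogens by atom environment:
  5 × C: 3 H each → 15
  5 × C (aromatic): 1 H each → 5
  5 × C (aromatic): no H
  4 × O: no H
  3 × C: no H
  1 × C: 1 H
  1 × N (charge +1): no H
  1 × O (charge -1): no H
  1 × S (aromatic): no H
  Total hydrogens = 21.
Molecular formula: C19H21NO5S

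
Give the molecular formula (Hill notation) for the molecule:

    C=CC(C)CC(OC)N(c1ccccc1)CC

C15H23NO

Heavy atoms from the SMILES: 15 C, 1 N, 1 O.
Implicit hydrogens by atom environment:
  5 × C (aromatic): 1 H each → 5
  3 × C: 3 H each → 9
  3 × C: 2 H each → 6
  3 × C: 1 H each → 3
  1 × C (aromatic): no H
  1 × N: no H
  1 × O: no H
  Total hydrogens = 23.
Molecular formula: C15H23NO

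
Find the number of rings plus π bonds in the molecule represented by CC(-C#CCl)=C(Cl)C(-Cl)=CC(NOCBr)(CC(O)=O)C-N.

Molecular formula from the SMILES: C12H14BrCl3N2O3.
DoU = (2C + 2 + N − H − X)/2 = (2·12 + 2 + 2 − 14 − 4)/2 = 10/2 = 5.
(Structurally: 0 ring(s) + 5 π bond(s) = 5.)

5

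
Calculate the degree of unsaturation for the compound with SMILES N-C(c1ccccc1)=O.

Molecular formula from the SMILES: C7H7NO.
DoU = (2C + 2 + N − H − X)/2 = (2·7 + 2 + 1 − 7 − 0)/2 = 10/2 = 5.
(Structurally: 1 ring(s) + 4 π bond(s) = 5.)

5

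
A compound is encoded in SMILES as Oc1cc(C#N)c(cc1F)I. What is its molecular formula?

C7H3FINO

Heavy atoms from the SMILES: 7 C, 1 F, 1 I, 1 N, 1 O.
Implicit hydrogens by atom environment:
  4 × C (aromatic): no H
  2 × C (aromatic): 1 H each → 2
  1 × C: no H
  1 × F: no H
  1 × I: no H
  1 × N: no H
  1 × O: 1 H
  Total hydrogens = 3.
Molecular formula: C7H3FINO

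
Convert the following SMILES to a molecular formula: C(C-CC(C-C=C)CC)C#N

Heavy atoms from the SMILES: 10 C, 1 N.
Implicit hydrogens by atom environment:
  6 × C: 2 H each → 12
  2 × C: 1 H each → 2
  1 × C: 3 H
  1 × C: no H
  1 × N: no H
  Total hydrogens = 17.
Molecular formula: C10H17N

C10H17N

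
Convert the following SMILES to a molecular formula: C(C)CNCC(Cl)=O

C5H10ClNO

Heavy atoms from the SMILES: 5 C, 1 Cl, 1 N, 1 O.
Implicit hydrogens by atom environment:
  3 × C: 2 H each → 6
  1 × C: 3 H
  1 × C: no H
  1 × Cl: no H
  1 × N: 1 H
  1 × O: no H
  Total hydrogens = 10.
Molecular formula: C5H10ClNO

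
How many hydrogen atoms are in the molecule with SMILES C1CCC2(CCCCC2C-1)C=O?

Hydrogens are implicit in SMILES; fill each atom to its normal valence:
  8 × C: 2 H each → 16
  2 × C: 1 H each → 2
  1 × C: no H
  1 × O: no H
  Total hydrogens = 18.

18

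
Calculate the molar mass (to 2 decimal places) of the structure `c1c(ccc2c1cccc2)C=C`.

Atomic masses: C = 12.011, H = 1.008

154.21

Molecular formula: C12H10.
M = 12×12.011 + 10×1.008 = 154.21 g/mol.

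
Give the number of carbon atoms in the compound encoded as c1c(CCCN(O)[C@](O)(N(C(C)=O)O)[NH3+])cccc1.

12

The symbol for carbon appears 12 times in the SMILES. Lowercase c denotes aromatic carbon and counts toward C.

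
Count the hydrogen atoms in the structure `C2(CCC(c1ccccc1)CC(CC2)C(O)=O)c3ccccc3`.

Hydrogens are implicit in SMILES; fill each atom to its normal valence:
  10 × C (aromatic): 1 H each → 10
  5 × C: 2 H each → 10
  3 × C: 1 H each → 3
  2 × C (aromatic): no H
  1 × C: no H
  1 × O: 1 H
  1 × O: no H
  Total hydrogens = 24.

24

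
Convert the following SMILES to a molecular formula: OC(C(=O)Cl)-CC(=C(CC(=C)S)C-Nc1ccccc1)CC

C17H22ClNO2S

Heavy atoms from the SMILES: 17 C, 1 Cl, 1 N, 2 O, 1 S.
Implicit hydrogens by atom environment:
  5 × C: 2 H each → 10
  5 × C (aromatic): 1 H each → 5
  4 × C: no H
  1 × C: 3 H
  1 × C: 1 H
  1 × C (aromatic): no H
  1 × Cl: no H
  1 × N: 1 H
  1 × O: 1 H
  1 × O: no H
  1 × S: 1 H
  Total hydrogens = 22.
Molecular formula: C17H22ClNO2S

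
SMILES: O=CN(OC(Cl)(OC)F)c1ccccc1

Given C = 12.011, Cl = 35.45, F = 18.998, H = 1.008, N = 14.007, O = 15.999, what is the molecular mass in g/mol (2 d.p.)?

Molecular formula: C9H9ClFNO3.
M = 9×12.011 + 1×35.45 + 1×18.998 + 9×1.008 + 1×14.007 + 3×15.999 = 233.62 g/mol.

233.62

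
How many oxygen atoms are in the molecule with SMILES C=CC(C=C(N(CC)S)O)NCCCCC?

1

The symbol for oxygen appears 1 time in the SMILES.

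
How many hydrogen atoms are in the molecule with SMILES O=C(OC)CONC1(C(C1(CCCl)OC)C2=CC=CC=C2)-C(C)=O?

Hydrogens are implicit in SMILES; fill each atom to its normal valence:
  5 × C (aromatic): 1 H each → 5
  5 × O: no H
  4 × C: no H
  3 × C: 3 H each → 9
  3 × C: 2 H each → 6
  1 × C: 1 H
  1 × C (aromatic): no H
  1 × Cl: no H
  1 × N: 1 H
  Total hydrogens = 22.

22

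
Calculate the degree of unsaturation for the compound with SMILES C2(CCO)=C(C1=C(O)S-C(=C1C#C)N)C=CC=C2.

Molecular formula from the SMILES: C14H13NO2S.
DoU = (2C + 2 + N − H − X)/2 = (2·14 + 2 + 1 − 13 − 0)/2 = 18/2 = 9.
(Structurally: 2 ring(s) + 7 π bond(s) = 9.)

9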